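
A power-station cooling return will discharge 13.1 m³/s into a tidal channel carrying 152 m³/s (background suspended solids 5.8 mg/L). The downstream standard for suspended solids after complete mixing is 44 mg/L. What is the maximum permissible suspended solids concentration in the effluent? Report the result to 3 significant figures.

At the limit, (Qr·Cr + Qe·Cₑ)/(Qr + Qe) = 44:
Cₑ = (165.1·44 − 152.0·5.800) / 13.10 = 487.2 mg/L.

487 mg/L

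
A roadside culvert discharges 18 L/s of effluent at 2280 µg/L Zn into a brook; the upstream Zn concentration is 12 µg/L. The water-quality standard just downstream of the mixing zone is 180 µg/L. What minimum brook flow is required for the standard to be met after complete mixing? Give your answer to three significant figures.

Set C_mix = 180: (Q·12.00 + 18.00·2280) / (Q + 18.00) = 180
→ Q = 18.00·(2280 − 180)/(180 − 12.00) = 225.0 L/s.

225 L/s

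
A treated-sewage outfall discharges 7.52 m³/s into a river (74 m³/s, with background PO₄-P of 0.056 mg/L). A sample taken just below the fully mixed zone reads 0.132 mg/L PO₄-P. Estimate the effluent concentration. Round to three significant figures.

Mass balance: 74.00·0.05600 + 7.520·Cₑ = 81.52·0.1320
→ Cₑ = (81.52·0.1320 − 74.00·0.05600) / 7.520 = 0.8799 mg/L.

0.880 mg/L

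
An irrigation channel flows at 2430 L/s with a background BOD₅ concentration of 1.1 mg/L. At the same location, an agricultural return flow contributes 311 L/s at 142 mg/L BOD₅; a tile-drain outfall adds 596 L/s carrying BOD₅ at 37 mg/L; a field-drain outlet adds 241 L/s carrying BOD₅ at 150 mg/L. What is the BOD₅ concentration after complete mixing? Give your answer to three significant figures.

Flow-weighted average: C = (2430·1.100 + 311.0·142.0 + 596.0·37.00 + 241.0·150.0) / 3578 = 105000/3578 = 29.36 mg/L.

29.4 mg/L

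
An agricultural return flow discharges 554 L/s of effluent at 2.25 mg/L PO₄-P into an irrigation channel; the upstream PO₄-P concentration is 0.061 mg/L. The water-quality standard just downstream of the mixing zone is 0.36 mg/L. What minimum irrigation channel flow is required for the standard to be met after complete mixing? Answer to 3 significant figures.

3500 L/s

Set C_mix = 0.36: (Q·0.06100 + 554.0·2.250) / (Q + 554.0) = 0.36
→ Q = 554.0·(2.250 − 0.36)/(0.36 − 0.06100) = 3502 L/s.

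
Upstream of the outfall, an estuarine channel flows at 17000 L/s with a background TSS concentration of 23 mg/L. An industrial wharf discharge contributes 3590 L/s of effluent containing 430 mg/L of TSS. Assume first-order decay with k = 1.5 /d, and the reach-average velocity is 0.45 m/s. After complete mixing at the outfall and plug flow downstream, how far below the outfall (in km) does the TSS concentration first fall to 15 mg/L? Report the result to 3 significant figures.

Flow-weighted average: C = (17000·23.00 + 3590·430.0) / 20590 = 1935000/20590 = 93.96 mg/L.
Set 93.96·exp(−k·t) = 15 → t = ln(93.96/15)/k = 105700 s = 29.36 h.
Distance = v·t = 0.45·105700 = 47560 m = 47.56 km.

47.6 km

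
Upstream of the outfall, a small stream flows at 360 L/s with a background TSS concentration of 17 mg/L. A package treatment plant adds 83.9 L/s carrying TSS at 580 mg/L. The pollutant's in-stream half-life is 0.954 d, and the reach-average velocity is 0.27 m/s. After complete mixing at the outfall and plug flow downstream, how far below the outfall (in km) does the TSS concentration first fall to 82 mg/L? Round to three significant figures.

13.1 km

Flow-weighted average: C = (360.0·17.00 + 83.90·580.0) / 443.9 = 54780/443.9 = 123.4 mg/L.
Half-life 0.954 d → k = ln 2 / 0.954 = 0.7266 d⁻¹.
Set 123.4·exp(−k·t) = 82 → t = ln(123.4/82)/k = 48610 s = 13.50 h.
Distance = v·t = 0.27·48610 = 13130 m = 13.13 km.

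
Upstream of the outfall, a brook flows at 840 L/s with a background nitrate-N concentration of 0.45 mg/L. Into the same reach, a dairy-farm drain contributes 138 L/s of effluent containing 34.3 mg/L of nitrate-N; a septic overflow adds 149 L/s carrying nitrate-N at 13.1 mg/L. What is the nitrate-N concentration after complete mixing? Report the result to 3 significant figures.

Mass balance: C = (840.0·0.4500 + 138.0·34.30 + 149.0·13.10) / 1127 = 7063/1127 = 6.267 mg/L.

6.27 mg/L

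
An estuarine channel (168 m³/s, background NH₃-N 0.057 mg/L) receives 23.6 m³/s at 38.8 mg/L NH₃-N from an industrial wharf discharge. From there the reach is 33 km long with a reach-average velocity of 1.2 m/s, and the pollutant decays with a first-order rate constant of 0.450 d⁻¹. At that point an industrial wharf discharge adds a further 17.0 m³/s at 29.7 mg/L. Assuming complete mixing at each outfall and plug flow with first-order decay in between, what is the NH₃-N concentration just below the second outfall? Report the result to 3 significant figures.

6.26 mg/L

Mixed concentration C = ΣQC/ΣQ = (168.0·0.05700 + 23.60·38.80) / 191.6 = 925.3/191.6 = 4.829 mg/L; combined flow 191.6 m³/s.
Travel time t = 33·1000 / 1.2 = 27500 s = 7.639 h.
Applying C = C₀e^(−kt): 4.829 × 0.8666 = 4.185 mg/L.
At the second outfall, C = (191.6·4.185 + 17.00·29.70) / (191.6 + 17.00) = 6.264 mg/L.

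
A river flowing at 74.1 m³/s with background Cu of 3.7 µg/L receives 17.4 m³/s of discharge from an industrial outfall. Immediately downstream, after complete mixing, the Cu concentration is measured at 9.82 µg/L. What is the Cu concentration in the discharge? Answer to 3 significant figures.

Mass balance: 74.10·3.700 + 17.40·Cₑ = 91.50·9.820
→ Cₑ = (91.50·9.820 − 74.10·3.700) / 17.40 = 35.88 µg/L.

35.9 µg/L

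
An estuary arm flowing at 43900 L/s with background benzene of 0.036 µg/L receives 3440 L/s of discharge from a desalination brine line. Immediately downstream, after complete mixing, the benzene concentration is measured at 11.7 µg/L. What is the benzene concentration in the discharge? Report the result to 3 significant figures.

161 µg/L

Mass balance: 43900·0.03600 + 3440·Cₑ = 47340·11.70
→ Cₑ = (47340·11.70 − 43900·0.03600) / 3440 = 160.6 µg/L.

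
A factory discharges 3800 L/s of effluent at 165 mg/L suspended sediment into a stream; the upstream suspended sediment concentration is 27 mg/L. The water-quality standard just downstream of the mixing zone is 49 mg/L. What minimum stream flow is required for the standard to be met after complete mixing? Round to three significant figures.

20000 L/s

Set C_mix = 49: (Q·27.00 + 3800·165.0) / (Q + 3800) = 49
→ Q = 3800·(165.0 − 49)/(49 − 27.00) = 20040 L/s.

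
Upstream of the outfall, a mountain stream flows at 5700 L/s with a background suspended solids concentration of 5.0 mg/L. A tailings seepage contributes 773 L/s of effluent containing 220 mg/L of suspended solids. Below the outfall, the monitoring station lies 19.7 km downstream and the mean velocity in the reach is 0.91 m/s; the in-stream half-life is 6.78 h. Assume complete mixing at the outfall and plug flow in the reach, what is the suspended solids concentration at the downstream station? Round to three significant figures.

Mixed concentration C = ΣQC/ΣQ = (5700·5.000 + 773.0·220.0) / 6473 = 198600/6473 = 30.68 mg/L.
Travel time t = 19.7·1000 / 0.91 = 21650 s = 6.013 h.
Half-life 6.78 h → k = ln 2 / 6.78 = 0.1022 h⁻¹ = 2.454 d⁻¹.
After decay, C = 30.68 × e^(−kt) = 30.68 × 0.5408 = 16.59 mg/L.

16.6 mg/L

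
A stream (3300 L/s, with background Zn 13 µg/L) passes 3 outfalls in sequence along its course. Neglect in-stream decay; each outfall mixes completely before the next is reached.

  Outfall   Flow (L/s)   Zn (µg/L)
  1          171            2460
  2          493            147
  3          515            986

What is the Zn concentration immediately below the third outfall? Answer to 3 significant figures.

Outfall 1: combined Q = 3471 L/s; C = (3300·13.00 + 171.0·2460)/3471 = 133.6 µg/L.
Outfall 2: combined Q = 3964 L/s; C = (3471·133.6 + 493.0·147.0)/3964 = 135.2 µg/L.
Outfall 3: combined Q = 4479 L/s; C = (3964·135.2 + 515.0·986.0)/4479 = 233.0 µg/L.

233 µg/L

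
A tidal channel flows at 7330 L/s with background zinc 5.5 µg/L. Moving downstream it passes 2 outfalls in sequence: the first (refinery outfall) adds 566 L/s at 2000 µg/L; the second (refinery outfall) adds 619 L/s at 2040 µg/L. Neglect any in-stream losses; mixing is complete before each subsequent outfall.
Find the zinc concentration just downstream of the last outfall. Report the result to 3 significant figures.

286 µg/L

After outfall 1: Q = 7330 + 566.0 = 7896 L/s; C = (7330·5.500 + 566.0·2000)/7896 = 148.5 µg/L.
After outfall 2: Q = 7896 + 619.0 = 8515 L/s; C = (7896·148.5 + 619.0·2040)/8515 = 286.0 µg/L.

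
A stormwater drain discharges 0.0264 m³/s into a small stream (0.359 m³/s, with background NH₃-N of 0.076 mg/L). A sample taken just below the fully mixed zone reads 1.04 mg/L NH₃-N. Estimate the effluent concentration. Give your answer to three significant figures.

Mass balance: 0.3590·0.07600 + 0.02640·Cₑ = 0.3854·1.040
→ Cₑ = (0.3854·1.040 − 0.3590·0.07600) / 0.02640 = 14.15 mg/L.

14.1 mg/L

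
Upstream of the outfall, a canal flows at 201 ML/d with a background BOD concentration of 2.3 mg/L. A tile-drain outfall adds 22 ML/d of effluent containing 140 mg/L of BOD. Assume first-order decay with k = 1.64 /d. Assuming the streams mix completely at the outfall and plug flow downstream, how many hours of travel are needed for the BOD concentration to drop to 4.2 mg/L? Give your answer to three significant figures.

19.5 h

Flow-weighted average: C = (201.0·2.300 + 22.00·140.0) / 223.0 = 3542/223.0 = 15.88 mg/L.
15.88·exp(−k·t) = 4.2 → t = ln(15.88/4.2)/k = 70080 s = 19.47 h.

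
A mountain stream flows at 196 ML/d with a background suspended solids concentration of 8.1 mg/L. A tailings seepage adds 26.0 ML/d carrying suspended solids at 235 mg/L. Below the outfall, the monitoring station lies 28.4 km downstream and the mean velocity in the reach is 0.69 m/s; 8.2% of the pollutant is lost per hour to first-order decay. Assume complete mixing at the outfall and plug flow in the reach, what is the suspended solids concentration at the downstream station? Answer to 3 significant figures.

After mixing, C = (196.0·8.100 + 26.00·235.0) / 222.0 = 7698/222.0 = 34.67 mg/L.
Travel time t = 28.4·1000 / 0.69 = 41160 s = 11.43 h.
8.2%/h lost → k = −ln(1 − 0.082) = 0.08556 h⁻¹.
First-order decay: C = 34.67·exp(−k·t) = 34.67·0.3760 = 13.04 mg/L.

13.0 mg/L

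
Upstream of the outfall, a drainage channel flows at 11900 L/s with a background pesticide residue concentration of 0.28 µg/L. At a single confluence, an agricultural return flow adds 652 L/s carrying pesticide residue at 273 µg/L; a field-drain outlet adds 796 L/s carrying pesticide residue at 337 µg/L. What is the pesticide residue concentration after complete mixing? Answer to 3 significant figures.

33.7 µg/L

Conservation of mass: C = (11900·0.2800 + 652.0·273.0 + 796.0·337.0) / 13350 = 449600/13350 = 33.68 µg/L.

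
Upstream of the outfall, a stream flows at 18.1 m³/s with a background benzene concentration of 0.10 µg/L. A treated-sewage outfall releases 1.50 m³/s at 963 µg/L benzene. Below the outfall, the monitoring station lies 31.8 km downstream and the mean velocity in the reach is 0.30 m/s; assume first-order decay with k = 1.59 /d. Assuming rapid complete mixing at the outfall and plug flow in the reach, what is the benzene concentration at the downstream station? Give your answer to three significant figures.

10.5 µg/L

Mass balance: C = (18.10·0.1000 + 1.500·963.0) / 19.60 = 1446/19.60 = 73.79 µg/L.
Travel time t = 31.8·1000 / 0.30 = 106000 s = 29.44 h.
Decay over the reach: 73.79·exp(−kt) = 73.79·0.1422 = 10.49 µg/L.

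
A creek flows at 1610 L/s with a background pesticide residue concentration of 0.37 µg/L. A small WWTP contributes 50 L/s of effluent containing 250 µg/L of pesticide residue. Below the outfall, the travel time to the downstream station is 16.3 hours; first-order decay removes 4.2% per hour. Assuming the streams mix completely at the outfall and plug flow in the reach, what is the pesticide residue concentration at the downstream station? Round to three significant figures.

3.92 µg/L

Flow-weighted average: C = (1610·0.3700 + 50.00·250.0) / 1660 = 13100/1660 = 7.889 µg/L.
4.2%/h lost → k = −ln(1 − 0.042) = 0.04291 h⁻¹.
Applying C = C₀e^(−kt): 7.889 × 0.4969 = 3.920 µg/L.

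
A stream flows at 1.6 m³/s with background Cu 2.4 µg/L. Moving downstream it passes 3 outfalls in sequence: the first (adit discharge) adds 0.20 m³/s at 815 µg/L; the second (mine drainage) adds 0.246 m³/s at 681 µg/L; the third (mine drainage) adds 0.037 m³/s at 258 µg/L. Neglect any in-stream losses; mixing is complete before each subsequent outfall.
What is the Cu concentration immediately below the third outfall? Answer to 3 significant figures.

165 µg/L

Outfall 1: combined Q = 1.800 m³/s; C = (1.600·2.400 + 0.2000·815.0)/1.800 = 92.69 µg/L.
Outfall 2: combined Q = 2.046 m³/s; C = (1.800·92.69 + 0.2460·681.0)/2.046 = 163.4 µg/L.
Outfall 3: combined Q = 2.083 m³/s; C = (2.046·163.4 + 0.03700·258.0)/2.083 = 165.1 µg/L.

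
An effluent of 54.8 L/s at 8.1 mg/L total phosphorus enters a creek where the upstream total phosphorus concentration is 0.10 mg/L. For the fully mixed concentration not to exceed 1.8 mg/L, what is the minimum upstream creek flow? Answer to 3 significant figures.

Set C_mix = 1.8: (Q·0.1000 + 54.80·8.100) / (Q + 54.80) = 1.8
→ Q = 54.80·(8.100 − 1.8)/(1.8 − 0.1000) = 203.1 L/s.

203 L/s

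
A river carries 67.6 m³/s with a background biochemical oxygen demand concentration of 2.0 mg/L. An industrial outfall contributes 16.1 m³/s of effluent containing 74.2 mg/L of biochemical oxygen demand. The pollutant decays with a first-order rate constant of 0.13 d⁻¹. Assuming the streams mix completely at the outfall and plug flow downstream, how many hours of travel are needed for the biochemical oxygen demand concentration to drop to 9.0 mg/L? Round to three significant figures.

105 h

Mixed concentration C = ΣQC/ΣQ = (67.60·2.000 + 16.10·74.20) / 83.70 = 1330/83.70 = 15.89 mg/L.
15.89·exp(−k·t) = 9.0 → t = ln(15.89/9.0)/k = 377700 s = 104.9 h.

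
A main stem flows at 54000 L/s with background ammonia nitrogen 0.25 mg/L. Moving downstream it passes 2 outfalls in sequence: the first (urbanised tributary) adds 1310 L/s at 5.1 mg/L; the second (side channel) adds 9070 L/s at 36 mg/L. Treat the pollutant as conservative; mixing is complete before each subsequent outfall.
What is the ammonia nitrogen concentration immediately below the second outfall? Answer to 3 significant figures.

5.39 mg/L

Outfall 1: combined Q = 55310 L/s; C = (54000·0.2500 + 1310·5.100)/55310 = 0.3649 mg/L.
Outfall 2: combined Q = 64380 L/s; C = (55310·0.3649 + 9070·36.00)/64380 = 5.385 mg/L.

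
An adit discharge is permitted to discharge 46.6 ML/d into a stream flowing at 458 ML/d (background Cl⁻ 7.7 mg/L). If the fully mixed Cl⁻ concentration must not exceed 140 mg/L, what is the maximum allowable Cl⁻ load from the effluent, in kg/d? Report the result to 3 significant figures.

67100 kg/d

Mass balance at the limit: 458.0·7.700 + 46.60·Cₑ = 504.6·140 → Cₑ = 1440 mg/L.
46.60 ML/d = 0.5394 m³/s. Load = 0.5394 m³/s × 1440 g/m³ × 86 400 s/d = 67120 kg/d.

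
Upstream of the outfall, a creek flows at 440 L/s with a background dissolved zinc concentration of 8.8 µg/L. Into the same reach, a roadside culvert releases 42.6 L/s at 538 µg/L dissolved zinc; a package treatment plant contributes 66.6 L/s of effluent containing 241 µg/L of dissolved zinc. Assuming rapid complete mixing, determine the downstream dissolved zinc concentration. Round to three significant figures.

Mixed concentration C = ΣQC/ΣQ = (440.0·8.800 + 42.60·538.0 + 66.60·241.0) / 549.2 = 42840/549.2 = 78.01 µg/L.

78.0 µg/L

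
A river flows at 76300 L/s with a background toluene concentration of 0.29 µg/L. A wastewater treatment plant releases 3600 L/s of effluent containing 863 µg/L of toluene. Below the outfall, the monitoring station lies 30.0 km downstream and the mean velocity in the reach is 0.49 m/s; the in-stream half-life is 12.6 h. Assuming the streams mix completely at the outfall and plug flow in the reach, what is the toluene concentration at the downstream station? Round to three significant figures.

Mixed concentration C = ΣQC/ΣQ = (76300·0.2900 + 3600·863.0) / 79900 = 3129000/79900 = 39.16 µg/L.
Travel time t = 30.0·1000 / 0.49 = 61220 s = 17.01 h.
Half-life 12.6 h → k = ln 2 / 12.6 = 0.05501 h⁻¹ = 1.320 d⁻¹.
First-order decay: C = 39.16·exp(−k·t) = 39.16·0.3924 = 15.37 µg/L.

15.4 µg/L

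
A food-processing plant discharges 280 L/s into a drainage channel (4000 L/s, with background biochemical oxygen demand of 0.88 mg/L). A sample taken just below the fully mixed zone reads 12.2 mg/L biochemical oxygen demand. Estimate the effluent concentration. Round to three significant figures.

174 mg/L

Mass balance: 4000·0.8800 + 280.0·Cₑ = 4280·12.20
→ Cₑ = (4280·12.20 − 4000·0.8800) / 280.0 = 173.9 mg/L.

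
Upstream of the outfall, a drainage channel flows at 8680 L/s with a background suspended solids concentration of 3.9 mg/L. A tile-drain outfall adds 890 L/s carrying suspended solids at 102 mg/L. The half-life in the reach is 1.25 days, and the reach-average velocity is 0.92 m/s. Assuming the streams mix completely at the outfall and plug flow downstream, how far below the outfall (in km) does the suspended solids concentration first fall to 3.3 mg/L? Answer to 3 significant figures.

Flow-weighted average: C = (8680·3.900 + 890.0·102.0) / 9570 = 124600/9570 = 13.02 mg/L.
Half-life 1.25 d → k = ln 2 / 1.25 = 0.5545 d⁻¹.
Set 13.02·exp(−k·t) = 3.3 → t = ln(13.02/3.3)/k = 213900 s = 59.42 h.
Distance = v·t = 0.92·213900 = 196800 m = 196.8 km.

197 km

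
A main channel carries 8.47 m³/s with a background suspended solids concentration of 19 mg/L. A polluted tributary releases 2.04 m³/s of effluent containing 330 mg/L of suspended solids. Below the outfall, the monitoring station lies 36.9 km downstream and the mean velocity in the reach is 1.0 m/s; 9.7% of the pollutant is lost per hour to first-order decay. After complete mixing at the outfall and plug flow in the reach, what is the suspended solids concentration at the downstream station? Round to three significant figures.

27.9 mg/L

After mixing, C = (8.470·19.00 + 2.040·330.0) / 10.51 = 834.1/10.51 = 79.37 mg/L.
Travel time t = 36.9·1000 / 1.0 = 36900 s = 10.25 h.
9.7%/h lost → k = −ln(1 − 0.097) = 0.1020 h⁻¹.
Applying C = C₀e^(−kt): 79.37 × 0.3514 = 27.89 mg/L.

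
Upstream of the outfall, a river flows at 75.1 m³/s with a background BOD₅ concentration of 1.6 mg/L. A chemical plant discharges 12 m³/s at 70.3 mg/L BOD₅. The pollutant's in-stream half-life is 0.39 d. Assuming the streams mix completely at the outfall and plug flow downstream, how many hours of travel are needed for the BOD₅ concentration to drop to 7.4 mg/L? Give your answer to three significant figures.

After mixing, C = (75.10·1.600 + 12.00·70.30) / 87.10 = 963.8/87.10 = 11.06 mg/L.
Half-life 0.39 d → k = ln 2 / 0.39 = 1.777 d⁻¹.
11.06·exp(−k·t) = 7.4 → t = ln(11.06/7.4)/k = 19560 s = 5.433 h.

5.43 h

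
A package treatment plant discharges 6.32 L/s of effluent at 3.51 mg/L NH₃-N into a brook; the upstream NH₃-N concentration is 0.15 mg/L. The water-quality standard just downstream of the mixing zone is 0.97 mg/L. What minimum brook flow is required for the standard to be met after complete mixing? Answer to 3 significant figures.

19.6 L/s

Set C_mix = 0.97: (Q·0.1500 + 6.320·3.510) / (Q + 6.320) = 0.97
→ Q = 6.320·(3.510 − 0.97)/(0.97 − 0.1500) = 19.58 L/s.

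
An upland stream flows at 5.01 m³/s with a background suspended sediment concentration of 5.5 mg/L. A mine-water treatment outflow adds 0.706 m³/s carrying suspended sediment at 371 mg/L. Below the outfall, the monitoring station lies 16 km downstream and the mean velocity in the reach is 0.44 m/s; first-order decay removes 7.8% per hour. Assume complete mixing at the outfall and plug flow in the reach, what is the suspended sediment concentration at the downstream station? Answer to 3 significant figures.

Conservation of mass: C = (5.010·5.500 + 0.7060·371.0) / 5.716 = 289.5/5.716 = 50.64 mg/L.
Travel time t = 16·1000 / 0.44 = 36360 s = 10.10 h.
7.8%/h lost → k = −ln(1 − 0.078) = 0.08121 h⁻¹.
Decay over the reach: 50.64·exp(−kt) = 50.64·0.4403 = 22.30 mg/L.

22.3 mg/L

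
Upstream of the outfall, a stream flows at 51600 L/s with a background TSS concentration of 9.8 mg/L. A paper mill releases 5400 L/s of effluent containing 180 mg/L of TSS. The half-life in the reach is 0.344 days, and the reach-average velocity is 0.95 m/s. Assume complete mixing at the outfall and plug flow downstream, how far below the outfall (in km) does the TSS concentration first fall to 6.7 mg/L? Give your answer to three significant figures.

55.1 km

Mixed concentration C = ΣQC/ΣQ = (51600·9.800 + 5400·180.0) / 57000 = 1478000/57000 = 25.92 mg/L.
Half-life 0.344 d → k = ln 2 / 0.344 = 2.015 d⁻¹.
Set 25.92·exp(−k·t) = 6.7 → t = ln(25.92/6.7)/k = 58020 s = 16.12 h.
Distance = v·t = 0.95·58020 = 55120 m = 55.12 km.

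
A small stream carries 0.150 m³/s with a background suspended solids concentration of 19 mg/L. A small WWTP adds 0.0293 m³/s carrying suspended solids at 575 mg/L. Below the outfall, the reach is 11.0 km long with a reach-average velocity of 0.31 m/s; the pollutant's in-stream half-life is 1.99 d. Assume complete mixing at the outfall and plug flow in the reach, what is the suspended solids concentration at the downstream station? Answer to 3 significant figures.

Mixed concentration C = ΣQC/ΣQ = (0.1500·19.00 + 0.02930·575.0) / 0.1793 = 19.70/0.1793 = 109.9 mg/L.
Travel time t = 11.0·1000 / 0.31 = 35480 s = 9.857 h.
Half-life 1.99 d → k = ln 2 / 1.99 = 0.3483 d⁻¹.
After decay, C = 109.9 × e^(−kt) = 109.9 × 0.8667 = 95.21 mg/L.

95.2 mg/L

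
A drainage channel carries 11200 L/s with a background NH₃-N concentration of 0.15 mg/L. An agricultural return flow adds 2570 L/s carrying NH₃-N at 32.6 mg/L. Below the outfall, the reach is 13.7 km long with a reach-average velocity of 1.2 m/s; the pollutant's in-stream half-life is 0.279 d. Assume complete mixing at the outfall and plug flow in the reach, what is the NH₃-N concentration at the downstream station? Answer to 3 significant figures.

After mixing, C = (11200·0.1500 + 2570·32.60) / 13770 = 85460/13770 = 6.206 mg/L.
Travel time t = 13.7·1000 / 1.2 = 11420 s = 3.171 h.
Half-life 0.279 d → k = ln 2 / 0.279 = 2.484 d⁻¹.
Decay over the reach: 6.206·exp(−kt) = 6.206·0.7202 = 4.470 mg/L.

4.47 mg/L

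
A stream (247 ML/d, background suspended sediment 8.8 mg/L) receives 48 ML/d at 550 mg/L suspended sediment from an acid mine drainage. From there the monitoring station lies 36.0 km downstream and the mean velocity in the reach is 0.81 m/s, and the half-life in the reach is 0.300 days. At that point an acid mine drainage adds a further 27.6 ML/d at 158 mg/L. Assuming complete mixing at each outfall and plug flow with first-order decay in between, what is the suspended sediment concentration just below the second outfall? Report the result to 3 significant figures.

40.5 mg/L

Conservation of mass: C = (247.0·8.800 + 48.00·550.0) / 295.0 = 28570/295.0 = 96.86 mg/L; combined flow 295.0 ML/d.
Travel time t = 36.0·1000 / 0.81 = 44440 s = 12.35 h.
Half-life 0.300 d → k = ln 2 / 0.300 = 2.310 d⁻¹.
First-order decay: C = 96.86·exp(−k·t) = 96.86·0.3047 = 29.51 mg/L.
At the second outfall, C = (295.0·29.51 + 27.60·158.0) / (295.0 + 27.60) = 40.50 mg/L.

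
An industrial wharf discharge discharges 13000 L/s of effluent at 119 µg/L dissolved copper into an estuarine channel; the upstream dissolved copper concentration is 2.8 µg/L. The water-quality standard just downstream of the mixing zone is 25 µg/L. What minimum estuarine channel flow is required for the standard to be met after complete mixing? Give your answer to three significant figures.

55000 L/s

Set C_mix = 25: (Q·2.800 + 13000·119.0) / (Q + 13000) = 25
→ Q = 13000·(119.0 − 25)/(25 − 2.800) = 55050 L/s.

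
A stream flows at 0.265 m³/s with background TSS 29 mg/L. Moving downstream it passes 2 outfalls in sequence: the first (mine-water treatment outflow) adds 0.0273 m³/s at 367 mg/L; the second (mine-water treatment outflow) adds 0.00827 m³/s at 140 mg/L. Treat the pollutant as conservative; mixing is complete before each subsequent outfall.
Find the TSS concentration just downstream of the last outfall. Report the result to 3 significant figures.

62.8 mg/L

After outfall 1: Q = 0.2650 + 0.02730 = 0.2923 m³/s; C = (0.2650·29.00 + 0.02730·367.0)/0.2923 = 60.57 mg/L.
After outfall 2: Q = 0.2923 + 0.008270 = 0.3006 m³/s; C = (0.2923·60.57 + 0.008270·140.0)/0.3006 = 62.75 mg/L.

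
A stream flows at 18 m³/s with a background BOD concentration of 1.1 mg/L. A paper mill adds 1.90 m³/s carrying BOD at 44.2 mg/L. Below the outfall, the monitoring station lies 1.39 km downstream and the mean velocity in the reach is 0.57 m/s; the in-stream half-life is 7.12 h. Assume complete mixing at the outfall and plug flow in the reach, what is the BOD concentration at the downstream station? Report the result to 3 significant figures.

4.88 mg/L

Mixed concentration C = ΣQC/ΣQ = (18.00·1.100 + 1.900·44.20) / 19.90 = 103.8/19.90 = 5.215 mg/L.
Travel time t = 1.39·1000 / 0.57 = 2439 s = 0.6774 h.
Half-life 7.12 h → k = ln 2 / 7.12 = 0.09735 h⁻¹ = 2.336 d⁻¹.
After decay, C = 5.215 × e^(−kt) = 5.215 × 0.9362 = 4.882 mg/L.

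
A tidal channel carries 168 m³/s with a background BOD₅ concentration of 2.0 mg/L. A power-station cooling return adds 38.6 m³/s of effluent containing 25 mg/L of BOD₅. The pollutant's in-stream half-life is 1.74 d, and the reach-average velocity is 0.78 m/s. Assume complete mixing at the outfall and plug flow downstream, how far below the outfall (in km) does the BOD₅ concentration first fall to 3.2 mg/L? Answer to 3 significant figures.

Conservation of mass: C = (168.0·2.000 + 38.60·25.00) / 206.6 = 1301/206.6 = 6.297 mg/L.
Half-life 1.74 d → k = ln 2 / 1.74 = 0.3984 d⁻¹.
Set 6.297·exp(−k·t) = 3.2 → t = ln(6.297/3.2)/k = 146800 s = 40.78 h.
Distance = v·t = 0.78·146800 = 114500 m = 114.5 km.

115 km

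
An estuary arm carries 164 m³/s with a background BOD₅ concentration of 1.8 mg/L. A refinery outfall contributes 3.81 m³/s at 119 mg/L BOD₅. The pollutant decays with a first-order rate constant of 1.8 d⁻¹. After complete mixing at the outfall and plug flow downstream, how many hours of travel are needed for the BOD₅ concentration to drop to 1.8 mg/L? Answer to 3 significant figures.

After mixing, C = (164.0·1.800 + 3.810·119.0) / 167.8 = 748.6/167.8 = 4.461 mg/L.
4.461·exp(−k·t) = 1.8 → t = ln(4.461/1.8)/k = 43560 s = 12.10 h.

12.1 h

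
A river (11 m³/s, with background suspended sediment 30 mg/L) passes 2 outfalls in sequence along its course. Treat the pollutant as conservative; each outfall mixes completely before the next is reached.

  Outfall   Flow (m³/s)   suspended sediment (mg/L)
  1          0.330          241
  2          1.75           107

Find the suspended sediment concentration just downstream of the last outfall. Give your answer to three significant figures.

After outfall 1: Q = 11.00 + 0.3300 = 11.33 m³/s; C = (11.00·30.00 + 0.3300·241.0)/11.33 = 36.15 mg/L.
After outfall 2: Q = 11.33 + 1.750 = 13.08 m³/s; C = (11.33·36.15 + 1.750·107.0)/13.08 = 45.63 mg/L.

45.6 mg/L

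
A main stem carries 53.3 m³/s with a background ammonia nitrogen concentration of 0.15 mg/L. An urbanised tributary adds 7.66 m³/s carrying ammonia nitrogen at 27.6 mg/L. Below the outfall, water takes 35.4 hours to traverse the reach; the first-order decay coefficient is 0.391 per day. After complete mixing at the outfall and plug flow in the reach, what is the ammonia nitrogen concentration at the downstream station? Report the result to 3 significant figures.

2.02 mg/L

Flow-weighted average: C = (53.30·0.1500 + 7.660·27.60) / 60.96 = 219.4/60.96 = 3.599 mg/L.
First-order decay: C = 3.599·exp(−k·t) = 3.599·0.5617 = 2.022 mg/L.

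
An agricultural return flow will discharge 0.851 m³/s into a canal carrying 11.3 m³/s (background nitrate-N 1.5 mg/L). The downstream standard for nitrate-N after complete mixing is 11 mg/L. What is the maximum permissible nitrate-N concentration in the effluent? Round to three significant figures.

137 mg/L

At the limit, (Qr·Cr + Qe·Cₑ)/(Qr + Qe) = 11:
Cₑ = (12.15·11 − 11.30·1.500) / 0.8510 = 137.1 mg/L.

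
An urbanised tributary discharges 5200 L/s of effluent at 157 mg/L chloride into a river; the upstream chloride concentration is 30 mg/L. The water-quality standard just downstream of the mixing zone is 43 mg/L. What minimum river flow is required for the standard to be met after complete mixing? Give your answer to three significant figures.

45600 L/s

Set C_mix = 43: (Q·30.00 + 5200·157.0) / (Q + 5200) = 43
→ Q = 5200·(157.0 − 43)/(43 − 30.00) = 45600 L/s.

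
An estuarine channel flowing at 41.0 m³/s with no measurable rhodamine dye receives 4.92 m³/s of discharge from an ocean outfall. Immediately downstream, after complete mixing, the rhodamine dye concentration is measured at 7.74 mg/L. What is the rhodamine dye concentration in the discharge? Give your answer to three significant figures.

72.2 mg/L

Mass balance: 41.00·0 + 4.920·Cₑ = 45.92·7.740
→ Cₑ = (45.92·7.740 − 41.00·0) / 4.920 = 72.24 mg/L.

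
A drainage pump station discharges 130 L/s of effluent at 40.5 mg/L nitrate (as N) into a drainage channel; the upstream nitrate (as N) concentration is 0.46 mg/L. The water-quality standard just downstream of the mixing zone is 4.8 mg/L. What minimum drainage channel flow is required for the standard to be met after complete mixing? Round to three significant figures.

Set C_mix = 4.8: (Q·0.4600 + 130.0·40.50) / (Q + 130.0) = 4.8
→ Q = 130.0·(40.50 − 4.8)/(4.8 − 0.4600) = 1069 L/s.

1070 L/s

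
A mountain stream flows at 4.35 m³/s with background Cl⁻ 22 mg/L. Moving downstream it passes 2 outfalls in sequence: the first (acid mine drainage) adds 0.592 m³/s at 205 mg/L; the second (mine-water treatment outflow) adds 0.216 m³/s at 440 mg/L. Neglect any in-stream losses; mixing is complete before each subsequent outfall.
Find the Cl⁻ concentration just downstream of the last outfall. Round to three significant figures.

60.5 mg/L

Outfall 1: combined Q = 4.942 m³/s; C = (4.350·22.00 + 0.5920·205.0)/4.942 = 43.92 mg/L.
Outfall 2: combined Q = 5.158 m³/s; C = (4.942·43.92 + 0.2160·440.0)/5.158 = 60.51 mg/L.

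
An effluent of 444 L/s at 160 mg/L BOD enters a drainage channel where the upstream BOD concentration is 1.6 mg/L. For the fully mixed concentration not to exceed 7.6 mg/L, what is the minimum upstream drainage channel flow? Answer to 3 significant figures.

Set C_mix = 7.6: (Q·1.600 + 444.0·160.0) / (Q + 444.0) = 7.6
→ Q = 444.0·(160.0 − 7.6)/(7.6 − 1.600) = 11280 L/s.

11300 L/s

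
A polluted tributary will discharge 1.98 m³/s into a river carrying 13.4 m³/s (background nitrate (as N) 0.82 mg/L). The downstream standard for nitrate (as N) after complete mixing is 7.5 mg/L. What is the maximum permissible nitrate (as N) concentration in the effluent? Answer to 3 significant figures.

52.7 mg/L

At the limit, (Qr·Cr + Qe·Cₑ)/(Qr + Qe) = 7.5:
Cₑ = (15.38·7.5 − 13.40·0.8200) / 1.980 = 52.71 mg/L.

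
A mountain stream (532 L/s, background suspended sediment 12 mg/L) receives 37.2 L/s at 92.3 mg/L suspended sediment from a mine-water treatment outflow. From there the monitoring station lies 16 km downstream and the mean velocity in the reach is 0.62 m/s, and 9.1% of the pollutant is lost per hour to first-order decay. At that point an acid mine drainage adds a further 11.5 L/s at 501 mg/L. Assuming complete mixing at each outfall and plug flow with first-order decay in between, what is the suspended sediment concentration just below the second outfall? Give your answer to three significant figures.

18.5 mg/L

Mass balance: C = (532.0·12.00 + 37.20·92.30) / 569.2 = 9818/569.2 = 17.25 mg/L; combined flow 569.2 L/s.
Travel time t = 16·1000 / 0.62 = 25810 s = 7.168 h.
9.1%/h lost → k = −ln(1 − 0.091) = 0.09541 h⁻¹.
First-order decay: C = 17.25·exp(−k·t) = 17.25·0.5046 = 8.704 mg/L.
Second outfall: C = (569.2·8.704 + 11.50·501.0)/580.7 = 18.45 mg/L.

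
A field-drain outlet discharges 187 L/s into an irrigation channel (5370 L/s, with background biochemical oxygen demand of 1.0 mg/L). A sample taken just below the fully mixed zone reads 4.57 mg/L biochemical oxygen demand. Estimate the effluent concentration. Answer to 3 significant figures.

107 mg/L

Mass balance: 5370·1.000 + 187.0·Cₑ = 5557·4.570
→ Cₑ = (5557·4.570 − 5370·1.000) / 187.0 = 107.1 mg/L.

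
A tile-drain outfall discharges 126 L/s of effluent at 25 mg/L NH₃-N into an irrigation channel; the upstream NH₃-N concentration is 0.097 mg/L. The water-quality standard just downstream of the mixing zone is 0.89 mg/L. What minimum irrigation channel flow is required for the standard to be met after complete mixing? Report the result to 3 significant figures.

Set C_mix = 0.89: (Q·0.09700 + 126.0·25.00) / (Q + 126.0) = 0.89
→ Q = 126.0·(25.00 − 0.89)/(0.89 − 0.09700) = 3831 L/s.

3830 L/s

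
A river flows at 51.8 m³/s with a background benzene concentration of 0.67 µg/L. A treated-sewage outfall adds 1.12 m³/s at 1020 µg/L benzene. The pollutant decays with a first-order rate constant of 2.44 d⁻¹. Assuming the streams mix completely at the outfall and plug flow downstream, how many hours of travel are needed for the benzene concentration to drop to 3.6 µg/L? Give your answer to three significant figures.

17.9 h

After mixing, C = (51.80·0.6700 + 1.120·1020) / 52.92 = 1177/52.92 = 22.24 µg/L.
22.24·exp(−k·t) = 3.6 → t = ln(22.24/3.6)/k = 64480 s = 17.91 h.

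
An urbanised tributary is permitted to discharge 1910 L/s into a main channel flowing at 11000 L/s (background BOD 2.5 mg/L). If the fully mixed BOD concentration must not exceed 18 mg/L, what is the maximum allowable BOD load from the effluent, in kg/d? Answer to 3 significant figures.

Mass balance at the limit: 11000·2.500 + 1910·Cₑ = 12910·18 → Cₑ = 107.3 mg/L.
1910 L/s = 1.910 m³/s. Load = 1.910 m³/s × 107.3 g/m³ × 86 400 s/d = 17700 kg/d.

17700 kg/d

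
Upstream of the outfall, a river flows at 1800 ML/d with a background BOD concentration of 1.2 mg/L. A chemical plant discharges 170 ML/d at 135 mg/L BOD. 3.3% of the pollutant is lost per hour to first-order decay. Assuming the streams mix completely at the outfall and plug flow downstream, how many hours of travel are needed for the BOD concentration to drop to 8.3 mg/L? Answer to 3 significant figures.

12.8 h

After mixing, C = (1800·1.200 + 170.0·135.0) / 1970 = 25110/1970 = 12.75 mg/L.
3.3%/h lost → k = −ln(1 − 0.033) = 0.03356 h⁻¹.
12.75·exp(−k·t) = 8.3 → t = ln(12.75/8.3)/k = 46020 s = 12.78 h.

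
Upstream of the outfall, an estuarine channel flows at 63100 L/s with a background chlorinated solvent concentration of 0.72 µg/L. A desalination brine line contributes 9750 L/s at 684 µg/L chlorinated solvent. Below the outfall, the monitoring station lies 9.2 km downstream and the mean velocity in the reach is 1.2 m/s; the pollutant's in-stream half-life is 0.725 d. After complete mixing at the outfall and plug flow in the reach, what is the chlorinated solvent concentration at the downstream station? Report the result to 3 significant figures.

84.7 µg/L

Mixed concentration C = ΣQC/ΣQ = (63100·0.7200 + 9750·684.0) / 72850 = 6714000/72850 = 92.17 µg/L.
Travel time t = 9.2·1000 / 1.2 = 7667 s = 2.130 h.
Half-life 0.725 d → k = ln 2 / 0.725 = 0.9561 d⁻¹.
After decay, C = 92.17 × e^(−kt) = 92.17 × 0.9187 = 84.67 µg/L.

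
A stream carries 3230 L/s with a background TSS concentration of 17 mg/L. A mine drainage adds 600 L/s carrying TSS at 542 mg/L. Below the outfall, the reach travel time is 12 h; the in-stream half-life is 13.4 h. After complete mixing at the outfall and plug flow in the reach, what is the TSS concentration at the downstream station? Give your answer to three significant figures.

53.3 mg/L

Mass balance: C = (3230·17.00 + 600.0·542.0) / 3830 = 380100/3830 = 99.25 mg/L.
Half-life 13.4 h → k = ln 2 / 13.4 = 0.05173 h⁻¹ = 1.241 d⁻¹.
Applying C = C₀e^(−kt): 99.25 × 0.5376 = 53.35 mg/L.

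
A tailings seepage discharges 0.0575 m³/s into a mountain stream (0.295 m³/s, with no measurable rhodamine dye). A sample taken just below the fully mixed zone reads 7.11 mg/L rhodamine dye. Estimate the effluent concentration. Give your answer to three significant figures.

43.6 mg/L

Mass balance: 0.2950·0 + 0.05750·Cₑ = 0.3525·7.110
→ Cₑ = (0.3525·7.110 − 0.2950·0) / 0.05750 = 43.59 mg/L.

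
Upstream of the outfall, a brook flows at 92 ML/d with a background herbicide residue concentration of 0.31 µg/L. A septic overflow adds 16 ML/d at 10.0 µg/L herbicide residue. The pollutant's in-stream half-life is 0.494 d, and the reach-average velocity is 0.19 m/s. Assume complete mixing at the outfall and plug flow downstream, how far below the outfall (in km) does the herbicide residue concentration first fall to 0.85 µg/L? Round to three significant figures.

Mass balance: C = (92.00·0.3100 + 16.00·10.00) / 108.0 = 188.5/108.0 = 1.746 µg/L.
Half-life 0.494 d → k = ln 2 / 0.494 = 1.403 d⁻¹.
Set 1.746·exp(−k·t) = 0.85 → t = ln(1.746/0.85)/k = 44310 s = 12.31 h.
Distance = v·t = 0.19·44310 = 8419 m = 8.419 km.

8.42 km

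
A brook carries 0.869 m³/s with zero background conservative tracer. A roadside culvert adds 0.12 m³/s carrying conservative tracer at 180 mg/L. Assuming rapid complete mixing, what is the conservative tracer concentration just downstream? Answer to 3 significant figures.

21.8 mg/L

After mixing, C = (0.8690·0 + 0.1200·180.0) / 0.9890 = 21.60/0.9890 = 21.84 mg/L.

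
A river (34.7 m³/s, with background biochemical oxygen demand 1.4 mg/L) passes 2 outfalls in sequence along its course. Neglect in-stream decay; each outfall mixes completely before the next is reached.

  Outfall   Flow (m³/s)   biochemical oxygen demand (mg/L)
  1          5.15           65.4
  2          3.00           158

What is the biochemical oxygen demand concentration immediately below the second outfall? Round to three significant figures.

20.1 mg/L

After outfall 1: Q = 34.70 + 5.150 = 39.85 m³/s; C = (34.70·1.400 + 5.150·65.40)/39.85 = 9.671 mg/L.
After outfall 2: Q = 39.85 + 3.000 = 42.85 m³/s; C = (39.85·9.671 + 3.000·158.0)/42.85 = 20.06 mg/L.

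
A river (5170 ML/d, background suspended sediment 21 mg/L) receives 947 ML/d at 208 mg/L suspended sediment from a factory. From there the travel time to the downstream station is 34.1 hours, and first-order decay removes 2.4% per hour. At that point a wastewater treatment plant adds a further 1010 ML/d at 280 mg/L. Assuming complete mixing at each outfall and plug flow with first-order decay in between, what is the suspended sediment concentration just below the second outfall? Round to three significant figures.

After mixing, C = (5170·21.00 + 947.0·208.0) / 6117 = 305500/6117 = 49.95 mg/L; combined flow 6117 ML/d.
2.4%/h lost → k = −ln(1 − 0.024) = 0.02429 h⁻¹.
Decay over the reach: 49.95·exp(−kt) = 49.95·0.4368 = 21.82 mg/L.
Second outfall: C = (6117·21.82 + 1010·280.0)/7127 = 58.40 mg/L.

58.4 mg/L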